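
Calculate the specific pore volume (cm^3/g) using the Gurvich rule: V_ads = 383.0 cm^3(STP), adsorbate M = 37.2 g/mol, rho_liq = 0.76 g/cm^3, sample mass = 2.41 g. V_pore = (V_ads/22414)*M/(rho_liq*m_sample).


Moles adsorbed n = V_ads / 22414 = 383.0 / 22414 = 1.708753e-02 mol
Liquid volume V_liq = n * M / rho_liq = 1.708753e-02 * 37.2 / 0.76 = 0.83639 cm^3
Specific pore volume V_pore = V_liq / m_sample = 0.83639 / 2.41
V_pore = 0.347 cm^3/g

0.347


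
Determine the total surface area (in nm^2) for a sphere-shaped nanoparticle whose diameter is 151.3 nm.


Radius r = 151.3/2 = 75.65 nm
Surface area SA = 4 * pi * r^2
SA = 4 * pi * (75.65)^2
SA = 71916.37 nm^2

71916.37


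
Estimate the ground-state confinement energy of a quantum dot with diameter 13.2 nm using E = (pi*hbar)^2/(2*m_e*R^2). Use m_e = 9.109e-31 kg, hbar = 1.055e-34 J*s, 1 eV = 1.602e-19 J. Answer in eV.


Radius R = 13.2/2 = 6.6 nm = 6.6e-09 m
E = (pi * 1.055e-34)^2 / (2 * 9.109e-31 * (6.6e-09)^2)
E(J) = 1.38425e-21
E = E(J) / 1.602e-19 = 0.0086 eV

0.0086


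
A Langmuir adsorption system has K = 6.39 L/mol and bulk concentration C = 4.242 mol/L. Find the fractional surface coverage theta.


Langmuir isotherm: theta = K*C / (1 + K*C)
K*C = 6.39 * 4.242 = 27.10638
theta = 27.10638 / (1 + 27.10638) = 27.10638 / 28.10638
theta = 0.9644

0.9644


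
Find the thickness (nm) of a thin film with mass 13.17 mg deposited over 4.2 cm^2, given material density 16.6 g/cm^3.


Convert: m = 13.17 mg = 1.3170e-05 kg, A = 4.2 cm^2 = 4.2000e-04 m^2, rho = 16.6 g/cm^3 = 16600 kg/m^3
t = m / (A * rho)
t = 1.3170e-05 / (4.2000e-04 * 16600)
t = 1.8890e-06 m = 1889.0 nm

1889.0


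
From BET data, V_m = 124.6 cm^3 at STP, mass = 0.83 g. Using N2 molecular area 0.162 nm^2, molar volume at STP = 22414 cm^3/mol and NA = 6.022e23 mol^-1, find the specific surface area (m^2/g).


Number of moles in monolayer = V_m / 22414 = 124.6 / 22414 = 0.00555903
Number of molecules = moles * NA = 0.00555903 * 6.022e23
SA = molecules * sigma / mass
SA = (124.6 / 22414) * 6.022e23 * 0.162e-18 / 0.83
SA = 653.4 m^2/g

653.4


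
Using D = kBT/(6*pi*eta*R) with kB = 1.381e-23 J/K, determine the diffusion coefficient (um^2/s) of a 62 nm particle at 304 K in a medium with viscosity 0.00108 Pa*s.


Radius R = 62/2 = 31 nm = 3.1e-08 m
D = kB*T / (6*pi*eta*R)
D = 1.381e-23 * 304 / (6 * pi * 0.00108 * 3.1e-08)
D = 6.65244e-12 m^2/s = 6.652 um^2/s

6.652


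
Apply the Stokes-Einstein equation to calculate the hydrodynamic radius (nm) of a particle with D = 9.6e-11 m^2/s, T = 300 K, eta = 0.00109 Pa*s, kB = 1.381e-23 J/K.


Stokes-Einstein: R = kB*T / (6*pi*eta*D)
R = 1.381e-23 * 300 / (6 * pi * 0.00109 * 9.6e-11)
R = 2.10047e-09 m = 2.1 nm

2.1


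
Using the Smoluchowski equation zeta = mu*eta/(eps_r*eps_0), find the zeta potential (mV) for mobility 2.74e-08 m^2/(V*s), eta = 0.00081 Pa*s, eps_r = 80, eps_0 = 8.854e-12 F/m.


Smoluchowski equation: zeta = mu * eta / (eps_r * eps_0)
zeta = 2.74e-08 * 0.00081 / (80 * 8.854e-12)
zeta = 0.031333 V = 31.33 mV

31.33


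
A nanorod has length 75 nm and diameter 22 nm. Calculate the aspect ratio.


Aspect ratio AR = length / diameter
AR = 75 / 22
AR = 3.41

3.41


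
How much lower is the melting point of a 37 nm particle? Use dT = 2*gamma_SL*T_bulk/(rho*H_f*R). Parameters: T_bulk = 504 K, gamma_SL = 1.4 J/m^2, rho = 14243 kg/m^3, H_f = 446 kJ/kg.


Radius R = 37/2 = 18.5 nm = 1.85e-08 m
Convert H_f = 446 kJ/kg = 446000 J/kg
dT = 2 * gamma_SL * T_bulk / (rho * H_f * R)
dT = 2 * 1.4 * 504 / (14243 * 446000 * 1.85e-08)
dT = 12.0 K

12.0


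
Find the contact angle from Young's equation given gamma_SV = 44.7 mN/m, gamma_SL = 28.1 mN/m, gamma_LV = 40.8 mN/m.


cos(theta) = (gamma_SV - gamma_SL) / gamma_LV
cos(theta) = (44.7 - 28.1) / 40.8
cos(theta) = 0.406863
theta = arccos(0.406863) = 65.99 degrees

65.99


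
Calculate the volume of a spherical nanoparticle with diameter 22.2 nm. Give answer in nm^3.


Radius r = 22.2/2 = 11.1 nm
Volume V = (4/3) * pi * r^3
V = (4/3) * pi * (11.1)^3
V = 5728.72 nm^3

5728.72


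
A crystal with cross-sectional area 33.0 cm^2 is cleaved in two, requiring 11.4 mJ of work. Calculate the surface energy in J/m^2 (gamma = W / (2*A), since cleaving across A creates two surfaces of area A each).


Convert: A = 33.0 cm^2 = 0.0033 m^2, W = 11.4 mJ = 0.0114 J
Cleaving exposes two faces of area A, so total new surface = 2*A and gamma = W / (2*A)
gamma = 0.0114 / (2 * 0.0033)
gamma = 1.727 J/m^2

1.727


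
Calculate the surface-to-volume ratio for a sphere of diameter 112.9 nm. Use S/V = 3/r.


Radius r = 112.9/2 = 56.45 nm
S/V = 3 / r = 3 / 56.45
S/V = 0.0531 nm^-1

0.0531


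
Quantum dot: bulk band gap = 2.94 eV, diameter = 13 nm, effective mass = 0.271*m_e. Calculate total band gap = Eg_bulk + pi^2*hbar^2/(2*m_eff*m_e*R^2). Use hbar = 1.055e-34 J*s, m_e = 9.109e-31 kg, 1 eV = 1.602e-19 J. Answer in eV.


Radius R = 13/2 nm = 6.5e-09 m
Confinement energy dE = pi^2 * hbar^2 / (2 * m_eff * m_e * R^2)
dE = pi^2 * (1.055e-34)^2 / (2 * 0.271 * 9.109e-31 * (6.5e-09)^2) J, divided by 1.602e-19 J/eV
dE = 0.0329 eV
Total band gap = E_g(bulk) + dE = 2.94 + 0.0329 = 2.9729 eV

2.9729


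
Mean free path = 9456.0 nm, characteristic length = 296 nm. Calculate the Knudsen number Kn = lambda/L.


Knudsen number Kn = lambda / L
Kn = 9456.0 / 296
Kn = 31.9459

31.9459


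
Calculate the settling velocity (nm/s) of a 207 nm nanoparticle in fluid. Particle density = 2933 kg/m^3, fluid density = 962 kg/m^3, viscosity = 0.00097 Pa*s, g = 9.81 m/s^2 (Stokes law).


Radius R = 207/2 nm = 1.035e-07 m
Density difference = 2933 - 962 = 1971 kg/m^3
v = 2 * R^2 * (rho_p - rho_f) * g / (9 * eta)
v = 2 * (1.035e-07)^2 * 1971 * 9.81 / (9 * 0.00097)
v = 4.74517e-08 m/s = 47.4517 nm/s

47.4517


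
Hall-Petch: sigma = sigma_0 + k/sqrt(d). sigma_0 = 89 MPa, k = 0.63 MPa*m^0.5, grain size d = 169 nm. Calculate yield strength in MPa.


d = 169 nm = 1.69e-07 m
sqrt(d) = 0.0004110961
Hall-Petch contribution = k / sqrt(d) = 0.63 / 0.0004110961 = 1532.5 MPa
sigma = sigma_0 + k/sqrt(d) = 89 + 1532.5 = 1621.5 MPa

1621.5


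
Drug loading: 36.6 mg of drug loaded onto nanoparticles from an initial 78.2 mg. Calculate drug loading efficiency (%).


Drug loading efficiency = (drug loaded / drug initial) * 100
DLE = 36.6 / 78.2 * 100
DLE = 0.468 * 100
DLE = 46.8%

46.8


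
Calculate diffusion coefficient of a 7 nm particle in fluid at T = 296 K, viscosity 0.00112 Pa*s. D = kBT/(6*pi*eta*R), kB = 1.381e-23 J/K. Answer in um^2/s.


Radius R = 7/2 = 3.5 nm = 3.5e-09 m
D = kB*T / (6*pi*eta*R)
D = 1.381e-23 * 296 / (6 * pi * 0.00112 * 3.5e-09)
D = 5.5322e-11 m^2/s = 55.322 um^2/s

55.322


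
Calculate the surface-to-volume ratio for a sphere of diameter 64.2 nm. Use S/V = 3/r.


Radius r = 64.2/2 = 32.1 nm
S/V = 3 / r = 3 / 32.1
S/V = 0.0935 nm^-1

0.0935


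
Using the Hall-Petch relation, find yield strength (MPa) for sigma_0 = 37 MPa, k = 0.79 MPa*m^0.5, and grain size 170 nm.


d = 170 nm = 1.7e-07 m
sqrt(d) = 0.0004123106
Hall-Petch contribution = k / sqrt(d) = 0.79 / 0.0004123106 = 1916.0 MPa
sigma = sigma_0 + k/sqrt(d) = 37 + 1916.0 = 1953.0 MPa

1953.0


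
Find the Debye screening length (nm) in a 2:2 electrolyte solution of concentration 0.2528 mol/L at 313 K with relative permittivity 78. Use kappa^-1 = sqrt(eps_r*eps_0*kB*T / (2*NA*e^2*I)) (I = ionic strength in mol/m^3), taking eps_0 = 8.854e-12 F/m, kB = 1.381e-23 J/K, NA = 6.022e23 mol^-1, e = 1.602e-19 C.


Ionic strength I = 0.2528 * 2^2 * 1000 = 1011.2 mol/m^3
kappa^-1 = sqrt(78 * 8.854e-12 * 1.381e-23 * 313 / (2 * 6.022e23 * (1.602e-19)^2 * 1011.2))
kappa^-1 = 0.309 nm

0.309


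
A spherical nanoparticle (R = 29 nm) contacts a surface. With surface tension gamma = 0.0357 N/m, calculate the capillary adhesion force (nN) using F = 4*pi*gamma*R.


Convert radius: R = 29 nm = 2.9e-08 m
F = 4 * pi * gamma * R
F = 4 * pi * 0.0357 * 2.9e-08
F = 1.301e-08 N = 13.01 nN

13.01


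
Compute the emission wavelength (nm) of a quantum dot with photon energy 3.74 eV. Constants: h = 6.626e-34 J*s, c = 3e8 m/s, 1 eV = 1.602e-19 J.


Convert energy: E = 3.74 eV = 3.74 * 1.602e-19 = 5.99148e-19 J
lambda = h*c / E = 6.626e-34 * 3e8 / 5.99148e-19
lambda = 3.31771e-07 m = 331.8 nm

331.8


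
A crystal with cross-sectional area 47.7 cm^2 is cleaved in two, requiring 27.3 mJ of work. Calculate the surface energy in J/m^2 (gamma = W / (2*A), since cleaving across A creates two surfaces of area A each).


Convert: A = 47.7 cm^2 = 0.00477 m^2, W = 27.3 mJ = 0.0273 J
Cleaving exposes two faces of area A, so total new surface = 2*A and gamma = W / (2*A)
gamma = 0.0273 / (2 * 0.00477)
gamma = 2.862 J/m^2

2.862


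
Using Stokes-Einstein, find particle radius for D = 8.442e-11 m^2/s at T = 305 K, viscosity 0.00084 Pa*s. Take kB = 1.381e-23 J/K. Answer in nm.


Stokes-Einstein: R = kB*T / (6*pi*eta*D)
R = 1.381e-23 * 305 / (6 * pi * 0.00084 * 8.442e-11)
R = 3.15114e-09 m = 3.15 nm

3.15


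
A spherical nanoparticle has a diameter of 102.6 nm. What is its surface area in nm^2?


Radius r = 102.6/2 = 51.3 nm
Surface area SA = 4 * pi * r^2
SA = 4 * pi * (51.3)^2
SA = 33070.79 nm^2

33070.79


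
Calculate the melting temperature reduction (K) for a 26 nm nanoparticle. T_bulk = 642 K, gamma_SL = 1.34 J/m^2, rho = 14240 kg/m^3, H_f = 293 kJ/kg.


Radius R = 26/2 = 13 nm = 1.3e-08 m
Convert H_f = 293 kJ/kg = 293000 J/kg
dT = 2 * gamma_SL * T_bulk / (rho * H_f * R)
dT = 2 * 1.34 * 642 / (14240 * 293000 * 1.3e-08)
dT = 31.7 K

31.7


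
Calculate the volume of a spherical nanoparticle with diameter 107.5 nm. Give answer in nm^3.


Radius r = 107.5/2 = 53.75 nm
Volume V = (4/3) * pi * r^3
V = (4/3) * pi * (53.75)^3
V = 650465.12 nm^3

650465.12


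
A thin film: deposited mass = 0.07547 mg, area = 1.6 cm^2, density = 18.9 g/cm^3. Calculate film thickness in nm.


Convert: m = 0.07547 mg = 7.5470e-08 kg, A = 1.6 cm^2 = 1.6000e-04 m^2, rho = 18.9 g/cm^3 = 18900 kg/m^3
t = m / (A * rho)
t = 7.5470e-08 / (1.6000e-04 * 18900)
t = 2.4957e-08 m = 25.0 nm

25.0


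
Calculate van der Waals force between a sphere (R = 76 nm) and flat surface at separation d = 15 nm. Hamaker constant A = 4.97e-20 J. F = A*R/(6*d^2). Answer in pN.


Convert to SI: R = 76 nm = 7.6e-08 m, d = 15 nm = 1.5e-08 m
F = A * R / (6 * d^2)
F = 4.97e-20 * 7.6e-08 / (6 * (1.5e-08)^2)
F = 2.79793e-12 N = 2.798 pN

2.798


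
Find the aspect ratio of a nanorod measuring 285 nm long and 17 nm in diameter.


Aspect ratio AR = length / diameter
AR = 285 / 17
AR = 16.76

16.76


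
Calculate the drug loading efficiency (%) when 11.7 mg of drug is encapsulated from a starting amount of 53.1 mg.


Drug loading efficiency = (drug loaded / drug initial) * 100
DLE = 11.7 / 53.1 * 100
DLE = 0.2203 * 100
DLE = 22.03%

22.03


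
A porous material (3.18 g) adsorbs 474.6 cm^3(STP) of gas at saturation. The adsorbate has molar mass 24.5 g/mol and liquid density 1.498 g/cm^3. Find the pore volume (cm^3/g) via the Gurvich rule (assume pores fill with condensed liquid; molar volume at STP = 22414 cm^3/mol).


Moles adsorbed n = V_ads / 22414 = 474.6 / 22414 = 2.117427e-02 mol
Liquid volume V_liq = n * M / rho_liq = 2.117427e-02 * 24.5 / 1.498 = 0.34631 cm^3
Specific pore volume V_pore = V_liq / m_sample = 0.34631 / 3.18
V_pore = 0.1089 cm^3/g

0.1089


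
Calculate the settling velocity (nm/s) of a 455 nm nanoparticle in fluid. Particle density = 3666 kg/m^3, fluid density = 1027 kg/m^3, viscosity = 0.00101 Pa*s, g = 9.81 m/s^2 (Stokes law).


Radius R = 455/2 nm = 2.275e-07 m
Density difference = 3666 - 1027 = 2639 kg/m^3
v = 2 * R^2 * (rho_p - rho_f) * g / (9 * eta)
v = 2 * (2.275e-07)^2 * 2639 * 9.81 / (9 * 0.00101)
v = 2.94807e-07 m/s = 294.8067 nm/s

294.8067


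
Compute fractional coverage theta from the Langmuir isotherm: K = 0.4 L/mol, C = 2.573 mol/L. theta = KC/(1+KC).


Langmuir isotherm: theta = K*C / (1 + K*C)
K*C = 0.4 * 2.573 = 1.0292
theta = 1.0292 / (1 + 1.0292) = 1.0292 / 2.0292
theta = 0.5072

0.5072


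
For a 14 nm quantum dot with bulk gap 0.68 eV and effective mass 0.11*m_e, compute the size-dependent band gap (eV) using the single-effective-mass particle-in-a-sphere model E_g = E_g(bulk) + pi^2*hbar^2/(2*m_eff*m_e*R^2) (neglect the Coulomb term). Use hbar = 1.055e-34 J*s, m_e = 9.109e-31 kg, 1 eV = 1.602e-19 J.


Radius R = 14/2 nm = 7e-09 m
Confinement energy dE = pi^2 * hbar^2 / (2 * m_eff * m_e * R^2)
dE = pi^2 * (1.055e-34)^2 / (2 * 0.11 * 9.109e-31 * (7e-09)^2) J, divided by 1.602e-19 J/eV
dE = 0.0698 eV
Total band gap = E_g(bulk) + dE = 0.68 + 0.0698 = 0.7498 eV

0.7498


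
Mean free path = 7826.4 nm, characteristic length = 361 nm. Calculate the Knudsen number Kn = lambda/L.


Knudsen number Kn = lambda / L
Kn = 7826.4 / 361
Kn = 21.6798

21.6798


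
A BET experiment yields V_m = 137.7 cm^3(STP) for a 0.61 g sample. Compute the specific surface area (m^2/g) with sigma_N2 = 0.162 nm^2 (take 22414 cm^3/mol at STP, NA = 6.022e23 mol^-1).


Number of moles in monolayer = V_m / 22414 = 137.7 / 22414 = 0.00614348
Number of molecules = moles * NA = 0.00614348 * 6.022e23
SA = molecules * sigma / mass
SA = (137.7 / 22414) * 6.022e23 * 0.162e-18 / 0.61
SA = 982.5 m^2/g

982.5


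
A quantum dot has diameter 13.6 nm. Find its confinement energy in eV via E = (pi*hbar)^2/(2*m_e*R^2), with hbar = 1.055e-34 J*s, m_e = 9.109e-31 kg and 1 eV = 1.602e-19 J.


Radius R = 13.6/2 = 6.8 nm = 6.8e-09 m
E = (pi * 1.055e-34)^2 / (2 * 9.109e-31 * (6.8e-09)^2)
E(J) = 1.30403e-21
E = E(J) / 1.602e-19 = 0.0081 eV

0.0081


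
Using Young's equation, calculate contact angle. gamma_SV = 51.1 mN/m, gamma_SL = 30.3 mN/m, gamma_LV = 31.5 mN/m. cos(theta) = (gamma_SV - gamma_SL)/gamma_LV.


cos(theta) = (gamma_SV - gamma_SL) / gamma_LV
cos(theta) = (51.1 - 30.3) / 31.5
cos(theta) = 0.660317
theta = arccos(0.660317) = 48.68 degrees

48.68


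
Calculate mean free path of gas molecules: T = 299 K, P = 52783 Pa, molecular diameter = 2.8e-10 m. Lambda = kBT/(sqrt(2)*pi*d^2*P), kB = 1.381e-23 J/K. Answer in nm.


Mean free path: lambda = kB*T / (sqrt(2) * pi * d^2 * P)
lambda = 1.381e-23 * 299 / (sqrt(2) * pi * (2.8e-10)^2 * 52783)
lambda = 2.2459e-07 m
lambda = 224.59 nm

224.59


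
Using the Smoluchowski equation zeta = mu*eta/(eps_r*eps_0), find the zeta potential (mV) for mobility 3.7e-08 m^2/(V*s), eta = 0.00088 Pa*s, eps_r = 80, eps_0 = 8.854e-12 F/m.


Smoluchowski equation: zeta = mu * eta / (eps_r * eps_0)
zeta = 3.7e-08 * 0.00088 / (80 * 8.854e-12)
zeta = 0.045968 V = 45.97 mV

45.97


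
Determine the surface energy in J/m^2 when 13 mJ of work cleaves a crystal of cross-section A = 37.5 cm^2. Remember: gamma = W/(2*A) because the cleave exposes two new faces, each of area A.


Convert: A = 37.5 cm^2 = 0.00375 m^2, W = 13 mJ = 0.013 J
Cleaving exposes two faces of area A, so total new surface = 2*A and gamma = W / (2*A)
gamma = 0.013 / (2 * 0.00375)
gamma = 1.733 J/m^2

1.733


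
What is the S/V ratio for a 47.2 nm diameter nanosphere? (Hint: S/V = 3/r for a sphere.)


Radius r = 47.2/2 = 23.6 nm
S/V = 3 / r = 3 / 23.6
S/V = 0.1271 nm^-1

0.1271


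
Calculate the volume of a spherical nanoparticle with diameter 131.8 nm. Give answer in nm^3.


Radius r = 131.8/2 = 65.9 nm
Volume V = (4/3) * pi * r^3
V = (4/3) * pi * (65.9)^3
V = 1198794.81 nm^3

1198794.81


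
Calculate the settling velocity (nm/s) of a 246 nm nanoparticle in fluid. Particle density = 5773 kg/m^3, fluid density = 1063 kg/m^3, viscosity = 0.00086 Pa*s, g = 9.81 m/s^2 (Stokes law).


Radius R = 246/2 nm = 1.23e-07 m
Density difference = 5773 - 1063 = 4710 kg/m^3
v = 2 * R^2 * (rho_p - rho_f) * g / (9 * eta)
v = 2 * (1.23e-07)^2 * 4710 * 9.81 / (9 * 0.00086)
v = 1.8063e-07 m/s = 180.6297 nm/s

180.6297


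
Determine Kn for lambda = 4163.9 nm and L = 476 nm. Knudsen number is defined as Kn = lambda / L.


Knudsen number Kn = lambda / L
Kn = 4163.9 / 476
Kn = 8.7477

8.7477


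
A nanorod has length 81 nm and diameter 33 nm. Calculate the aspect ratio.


Aspect ratio AR = length / diameter
AR = 81 / 33
AR = 2.45

2.45


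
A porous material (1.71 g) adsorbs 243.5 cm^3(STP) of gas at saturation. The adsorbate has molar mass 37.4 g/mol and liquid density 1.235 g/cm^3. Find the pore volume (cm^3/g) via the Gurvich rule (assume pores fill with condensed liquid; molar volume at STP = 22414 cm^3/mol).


Moles adsorbed n = V_ads / 22414 = 243.5 / 22414 = 1.086375e-02 mol
Liquid volume V_liq = n * M / rho_liq = 1.086375e-02 * 37.4 / 1.235 = 0.32899 cm^3
Specific pore volume V_pore = V_liq / m_sample = 0.32899 / 1.71
V_pore = 0.1924 cm^3/g

0.1924


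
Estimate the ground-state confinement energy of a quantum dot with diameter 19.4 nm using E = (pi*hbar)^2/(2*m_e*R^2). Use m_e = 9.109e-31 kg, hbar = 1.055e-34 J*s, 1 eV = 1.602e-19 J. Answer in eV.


Radius R = 19.4/2 = 9.7 nm = 9.7e-09 m
E = (pi * 1.055e-34)^2 / (2 * 9.109e-31 * (9.7e-09)^2)
E(J) = 6.40856e-22
E = E(J) / 1.602e-19 = 0.004 eV

0.004


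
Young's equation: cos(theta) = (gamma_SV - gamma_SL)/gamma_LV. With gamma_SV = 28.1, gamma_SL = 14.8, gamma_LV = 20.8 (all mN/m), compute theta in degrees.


cos(theta) = (gamma_SV - gamma_SL) / gamma_LV
cos(theta) = (28.1 - 14.8) / 20.8
cos(theta) = 0.639423
theta = arccos(0.639423) = 50.25 degrees

50.25


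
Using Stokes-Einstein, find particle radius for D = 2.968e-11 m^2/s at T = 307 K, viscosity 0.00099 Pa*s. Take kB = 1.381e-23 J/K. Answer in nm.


Stokes-Einstein: R = kB*T / (6*pi*eta*D)
R = 1.381e-23 * 307 / (6 * pi * 0.00099 * 2.968e-11)
R = 7.65476e-09 m = 7.65 nm

7.65


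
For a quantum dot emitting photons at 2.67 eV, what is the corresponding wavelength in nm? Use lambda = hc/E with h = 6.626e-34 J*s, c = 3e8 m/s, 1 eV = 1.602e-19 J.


Convert energy: E = 2.67 eV = 2.67 * 1.602e-19 = 4.27734e-19 J
lambda = h*c / E = 6.626e-34 * 3e8 / 4.27734e-19
lambda = 4.64728e-07 m = 464.7 nm

464.7


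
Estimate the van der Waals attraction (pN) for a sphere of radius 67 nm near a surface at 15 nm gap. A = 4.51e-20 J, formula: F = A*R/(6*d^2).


Convert to SI: R = 67 nm = 6.7e-08 m, d = 15 nm = 1.5e-08 m
F = A * R / (6 * d^2)
F = 4.51e-20 * 6.7e-08 / (6 * (1.5e-08)^2)
F = 2.2383e-12 N = 2.238 pN

2.238


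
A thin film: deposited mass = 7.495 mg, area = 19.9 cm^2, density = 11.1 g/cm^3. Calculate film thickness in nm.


Convert: m = 7.495 mg = 7.4950e-06 kg, A = 19.9 cm^2 = 1.9900e-03 m^2, rho = 11.1 g/cm^3 = 11100 kg/m^3
t = m / (A * rho)
t = 7.4950e-06 / (1.9900e-03 * 11100)
t = 3.3931e-07 m = 339.3 nm

339.3


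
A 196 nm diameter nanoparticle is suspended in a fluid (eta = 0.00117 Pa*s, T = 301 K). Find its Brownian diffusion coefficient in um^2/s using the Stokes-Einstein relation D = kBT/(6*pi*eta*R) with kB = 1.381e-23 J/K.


Radius R = 196/2 = 98 nm = 9.8e-08 m
D = kB*T / (6*pi*eta*R)
D = 1.381e-23 * 301 / (6 * pi * 0.00117 * 9.8e-08)
D = 1.9233e-12 m^2/s = 1.923 um^2/s

1.923


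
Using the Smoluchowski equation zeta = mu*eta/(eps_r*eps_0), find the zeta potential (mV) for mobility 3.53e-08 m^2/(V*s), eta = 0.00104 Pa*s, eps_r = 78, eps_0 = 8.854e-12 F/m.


Smoluchowski equation: zeta = mu * eta / (eps_r * eps_0)
zeta = 3.53e-08 * 0.00104 / (78 * 8.854e-12)
zeta = 0.053159 V = 53.16 mV

53.16


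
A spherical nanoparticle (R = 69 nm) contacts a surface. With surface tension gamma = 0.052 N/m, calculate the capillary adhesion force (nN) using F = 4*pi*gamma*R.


Convert radius: R = 69 nm = 6.9e-08 m
F = 4 * pi * gamma * R
F = 4 * pi * 0.052 * 6.9e-08
F = 4.50881e-08 N = 45.0881 nN

45.0881


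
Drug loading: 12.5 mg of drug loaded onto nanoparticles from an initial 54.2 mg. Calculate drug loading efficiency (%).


Drug loading efficiency = (drug loaded / drug initial) * 100
DLE = 12.5 / 54.2 * 100
DLE = 0.2306 * 100
DLE = 23.06%

23.06


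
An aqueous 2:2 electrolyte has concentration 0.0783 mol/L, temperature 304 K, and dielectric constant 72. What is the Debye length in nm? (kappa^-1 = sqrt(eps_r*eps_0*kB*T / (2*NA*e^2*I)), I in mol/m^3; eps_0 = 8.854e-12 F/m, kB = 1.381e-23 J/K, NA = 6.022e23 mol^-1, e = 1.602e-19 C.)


Ionic strength I = 0.0783 * 2^2 * 1000 = 313.2 mol/m^3
kappa^-1 = sqrt(72 * 8.854e-12 * 1.381e-23 * 304 / (2 * 6.022e23 * (1.602e-19)^2 * 313.2))
kappa^-1 = 0.526 nm

0.526


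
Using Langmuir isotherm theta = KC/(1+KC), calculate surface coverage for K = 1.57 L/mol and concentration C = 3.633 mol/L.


Langmuir isotherm: theta = K*C / (1 + K*C)
K*C = 1.57 * 3.633 = 5.70381
theta = 5.70381 / (1 + 5.70381) = 5.70381 / 6.70381
theta = 0.8508

0.8508


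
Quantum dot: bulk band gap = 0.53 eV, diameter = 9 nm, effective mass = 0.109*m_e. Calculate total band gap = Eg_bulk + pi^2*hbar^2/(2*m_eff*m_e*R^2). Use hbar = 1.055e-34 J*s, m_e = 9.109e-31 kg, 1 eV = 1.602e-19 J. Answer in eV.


Radius R = 9/2 nm = 4.5e-09 m
Confinement energy dE = pi^2 * hbar^2 / (2 * m_eff * m_e * R^2)
dE = pi^2 * (1.055e-34)^2 / (2 * 0.109 * 9.109e-31 * (4.5e-09)^2) J, divided by 1.602e-19 J/eV
dE = 0.1705 eV
Total band gap = E_g(bulk) + dE = 0.53 + 0.1705 = 0.7005 eV

0.7005


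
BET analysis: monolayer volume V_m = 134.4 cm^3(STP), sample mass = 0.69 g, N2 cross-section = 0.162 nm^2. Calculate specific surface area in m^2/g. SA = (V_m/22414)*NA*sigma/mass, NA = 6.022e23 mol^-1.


Number of moles in monolayer = V_m / 22414 = 134.4 / 22414 = 0.00599625
Number of molecules = moles * NA = 0.00599625 * 6.022e23
SA = molecules * sigma / mass
SA = (134.4 / 22414) * 6.022e23 * 0.162e-18 / 0.69
SA = 847.8 m^2/g

847.8


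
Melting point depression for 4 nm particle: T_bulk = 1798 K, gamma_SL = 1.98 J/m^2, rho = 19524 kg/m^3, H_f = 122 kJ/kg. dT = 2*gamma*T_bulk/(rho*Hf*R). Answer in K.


Radius R = 4/2 = 2 nm = 2e-09 m
Convert H_f = 122 kJ/kg = 122000 J/kg
dT = 2 * gamma_SL * T_bulk / (rho * H_f * R)
dT = 2 * 1.98 * 1798 / (19524 * 122000 * 2e-09)
dT = 1494.6 K

1494.6


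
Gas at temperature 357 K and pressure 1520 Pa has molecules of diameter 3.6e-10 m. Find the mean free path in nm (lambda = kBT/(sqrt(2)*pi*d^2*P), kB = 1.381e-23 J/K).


Mean free path: lambda = kB*T / (sqrt(2) * pi * d^2 * P)
lambda = 1.381e-23 * 357 / (sqrt(2) * pi * (3.6e-10)^2 * 1520)
lambda = 5.63311e-06 m
lambda = 5633.11 nm

5633.11


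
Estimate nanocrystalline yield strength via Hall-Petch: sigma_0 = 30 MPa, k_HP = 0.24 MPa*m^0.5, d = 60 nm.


d = 60 nm = 6e-08 m
sqrt(d) = 0.000244949
Hall-Petch contribution = k / sqrt(d) = 0.24 / 0.000244949 = 979.8 MPa
sigma = sigma_0 + k/sqrt(d) = 30 + 979.8 = 1009.8 MPa

1009.8


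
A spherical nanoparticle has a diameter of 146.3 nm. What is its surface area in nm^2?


Radius r = 146.3/2 = 73.15 nm
Surface area SA = 4 * pi * r^2
SA = 4 * pi * (73.15)^2
SA = 67241.68 nm^2

67241.68


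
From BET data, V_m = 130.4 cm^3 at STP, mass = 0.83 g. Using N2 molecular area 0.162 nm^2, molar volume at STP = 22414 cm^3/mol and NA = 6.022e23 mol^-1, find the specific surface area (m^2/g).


Number of moles in monolayer = V_m / 22414 = 130.4 / 22414 = 0.00581779
Number of molecules = moles * NA = 0.00581779 * 6.022e23
SA = molecules * sigma / mass
SA = (130.4 / 22414) * 6.022e23 * 0.162e-18 / 0.83
SA = 683.8 m^2/g

683.8


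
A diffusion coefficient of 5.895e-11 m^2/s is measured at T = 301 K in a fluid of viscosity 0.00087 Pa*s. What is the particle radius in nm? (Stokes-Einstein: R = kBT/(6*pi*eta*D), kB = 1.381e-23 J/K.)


Stokes-Einstein: R = kB*T / (6*pi*eta*D)
R = 1.381e-23 * 301 / (6 * pi * 0.00087 * 5.895e-11)
R = 4.29988e-09 m = 4.3 nm

4.3


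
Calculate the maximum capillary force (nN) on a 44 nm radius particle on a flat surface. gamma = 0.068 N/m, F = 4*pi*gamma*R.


Convert radius: R = 44 nm = 4.4e-08 m
F = 4 * pi * gamma * R
F = 4 * pi * 0.068 * 4.4e-08
F = 3.75986e-08 N = 37.5986 nN

37.5986


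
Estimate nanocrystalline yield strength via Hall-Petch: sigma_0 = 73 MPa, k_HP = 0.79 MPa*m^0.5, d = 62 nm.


d = 62 nm = 6.2e-08 m
sqrt(d) = 0.000248998
Hall-Petch contribution = k / sqrt(d) = 0.79 / 0.000248998 = 3172.7 MPa
sigma = sigma_0 + k/sqrt(d) = 73 + 3172.7 = 3245.7 MPa

3245.7


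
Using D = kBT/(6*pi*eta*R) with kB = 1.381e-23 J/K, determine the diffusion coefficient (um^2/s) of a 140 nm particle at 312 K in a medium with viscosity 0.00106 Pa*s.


Radius R = 140/2 = 70 nm = 7e-08 m
D = kB*T / (6*pi*eta*R)
D = 1.381e-23 * 312 / (6 * pi * 0.00106 * 7e-08)
D = 3.08066e-12 m^2/s = 3.081 um^2/s

3.081


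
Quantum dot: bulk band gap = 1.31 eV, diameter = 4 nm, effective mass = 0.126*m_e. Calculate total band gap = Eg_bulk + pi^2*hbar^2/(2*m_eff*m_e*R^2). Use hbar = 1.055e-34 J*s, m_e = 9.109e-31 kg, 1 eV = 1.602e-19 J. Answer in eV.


Radius R = 4/2 nm = 2e-09 m
Confinement energy dE = pi^2 * hbar^2 / (2 * m_eff * m_e * R^2)
dE = pi^2 * (1.055e-34)^2 / (2 * 0.126 * 9.109e-31 * (2e-09)^2) J, divided by 1.602e-19 J/eV
dE = 0.7468 eV
Total band gap = E_g(bulk) + dE = 1.31 + 0.7468 = 2.0568 eV

2.0568


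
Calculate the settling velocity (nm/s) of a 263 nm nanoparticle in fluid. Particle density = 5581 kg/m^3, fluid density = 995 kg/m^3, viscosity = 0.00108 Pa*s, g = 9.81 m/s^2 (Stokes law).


Radius R = 263/2 nm = 1.315e-07 m
Density difference = 5581 - 995 = 4586 kg/m^3
v = 2 * R^2 * (rho_p - rho_f) * g / (9 * eta)
v = 2 * (1.315e-07)^2 * 4586 * 9.81 / (9 * 0.00108)
v = 1.60073e-07 m/s = 160.0731 nm/s

160.0731


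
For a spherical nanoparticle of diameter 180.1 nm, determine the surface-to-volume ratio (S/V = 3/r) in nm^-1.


Radius r = 180.1/2 = 90.05 nm
S/V = 3 / r = 3 / 90.05
S/V = 0.0333 nm^-1

0.0333


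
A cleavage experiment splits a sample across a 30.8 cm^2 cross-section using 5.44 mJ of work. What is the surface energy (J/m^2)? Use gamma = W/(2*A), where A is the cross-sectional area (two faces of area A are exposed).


Convert: A = 30.8 cm^2 = 0.00308 m^2, W = 5.44 mJ = 0.00544 J
Cleaving exposes two faces of area A, so total new surface = 2*A and gamma = W / (2*A)
gamma = 0.00544 / (2 * 0.00308)
gamma = 0.883 J/m^2

0.883


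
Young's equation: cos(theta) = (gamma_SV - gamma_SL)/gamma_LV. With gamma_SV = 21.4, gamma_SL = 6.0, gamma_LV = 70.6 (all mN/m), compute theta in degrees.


cos(theta) = (gamma_SV - gamma_SL) / gamma_LV
cos(theta) = (21.4 - 6.0) / 70.6
cos(theta) = 0.21813
theta = arccos(0.21813) = 77.4 degrees

77.4


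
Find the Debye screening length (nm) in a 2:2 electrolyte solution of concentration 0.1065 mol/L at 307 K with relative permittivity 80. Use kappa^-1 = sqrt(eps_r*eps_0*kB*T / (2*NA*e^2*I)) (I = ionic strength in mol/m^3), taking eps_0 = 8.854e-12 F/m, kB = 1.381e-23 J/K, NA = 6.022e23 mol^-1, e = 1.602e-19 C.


Ionic strength I = 0.1065 * 2^2 * 1000 = 426 mol/m^3
kappa^-1 = sqrt(80 * 8.854e-12 * 1.381e-23 * 307 / (2 * 6.022e23 * (1.602e-19)^2 * 426))
kappa^-1 = 0.478 nm

0.478


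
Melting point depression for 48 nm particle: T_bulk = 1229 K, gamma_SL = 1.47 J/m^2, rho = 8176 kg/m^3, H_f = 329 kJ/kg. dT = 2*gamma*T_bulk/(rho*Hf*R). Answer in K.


Radius R = 48/2 = 24 nm = 2.4e-08 m
Convert H_f = 329 kJ/kg = 329000 J/kg
dT = 2 * gamma_SL * T_bulk / (rho * H_f * R)
dT = 2 * 1.47 * 1229 / (8176 * 329000 * 2.4e-08)
dT = 56.0 K

56.0


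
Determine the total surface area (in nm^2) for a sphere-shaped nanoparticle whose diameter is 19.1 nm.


Radius r = 19.1/2 = 9.55 nm
Surface area SA = 4 * pi * r^2
SA = 4 * pi * (9.55)^2
SA = 1146.08 nm^2

1146.08


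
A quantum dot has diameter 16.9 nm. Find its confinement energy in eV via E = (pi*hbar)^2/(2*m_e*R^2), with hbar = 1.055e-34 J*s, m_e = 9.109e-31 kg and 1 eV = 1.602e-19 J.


Radius R = 16.9/2 = 8.45 nm = 8.45e-09 m
E = (pi * 1.055e-34)^2 / (2 * 9.109e-31 * (8.45e-09)^2)
E(J) = 8.44482e-22
E = E(J) / 1.602e-19 = 0.0053 eV

0.0053


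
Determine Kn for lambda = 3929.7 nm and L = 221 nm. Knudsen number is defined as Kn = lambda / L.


Knudsen number Kn = lambda / L
Kn = 3929.7 / 221
Kn = 17.7814

17.7814


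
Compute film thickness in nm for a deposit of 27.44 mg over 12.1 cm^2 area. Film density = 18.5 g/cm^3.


Convert: m = 27.44 mg = 2.7440e-05 kg, A = 12.1 cm^2 = 1.2100e-03 m^2, rho = 18.5 g/cm^3 = 18500 kg/m^3
t = m / (A * rho)
t = 2.7440e-05 / (1.2100e-03 * 18500)
t = 1.2258e-06 m = 1225.8 nm

1225.8


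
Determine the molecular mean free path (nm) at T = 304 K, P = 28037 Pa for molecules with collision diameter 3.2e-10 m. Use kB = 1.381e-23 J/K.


Mean free path: lambda = kB*T / (sqrt(2) * pi * d^2 * P)
lambda = 1.381e-23 * 304 / (sqrt(2) * pi * (3.2e-10)^2 * 28037)
lambda = 3.29133e-07 m
lambda = 329.13 nm

329.13


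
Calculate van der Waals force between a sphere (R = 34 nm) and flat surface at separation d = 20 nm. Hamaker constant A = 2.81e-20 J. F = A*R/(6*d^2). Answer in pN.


Convert to SI: R = 34 nm = 3.4e-08 m, d = 20 nm = 2e-08 m
F = A * R / (6 * d^2)
F = 2.81e-20 * 3.4e-08 / (6 * (2e-08)^2)
F = 3.98083e-13 N = 0.398 pN

0.398


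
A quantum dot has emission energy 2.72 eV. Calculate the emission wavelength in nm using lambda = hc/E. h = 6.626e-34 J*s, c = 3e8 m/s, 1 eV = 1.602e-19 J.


Convert energy: E = 2.72 eV = 2.72 * 1.602e-19 = 4.35744e-19 J
lambda = h*c / E = 6.626e-34 * 3e8 / 4.35744e-19
lambda = 4.56185e-07 m = 456.2 nm

456.2


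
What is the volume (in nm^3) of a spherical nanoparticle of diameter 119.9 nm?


Radius r = 119.9/2 = 59.95 nm
Volume V = (4/3) * pi * r^3
V = (4/3) * pi * (59.95)^3
V = 902518.62 nm^3

902518.62


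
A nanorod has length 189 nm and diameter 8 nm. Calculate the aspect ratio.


Aspect ratio AR = length / diameter
AR = 189 / 8
AR = 23.62

23.62


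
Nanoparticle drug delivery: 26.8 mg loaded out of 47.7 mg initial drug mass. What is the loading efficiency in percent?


Drug loading efficiency = (drug loaded / drug initial) * 100
DLE = 26.8 / 47.7 * 100
DLE = 0.5618 * 100
DLE = 56.18%

56.18


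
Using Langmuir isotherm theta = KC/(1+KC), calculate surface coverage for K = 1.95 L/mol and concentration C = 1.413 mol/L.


Langmuir isotherm: theta = K*C / (1 + K*C)
K*C = 1.95 * 1.413 = 2.75535
theta = 2.75535 / (1 + 2.75535) = 2.75535 / 3.75535
theta = 0.7337

0.7337


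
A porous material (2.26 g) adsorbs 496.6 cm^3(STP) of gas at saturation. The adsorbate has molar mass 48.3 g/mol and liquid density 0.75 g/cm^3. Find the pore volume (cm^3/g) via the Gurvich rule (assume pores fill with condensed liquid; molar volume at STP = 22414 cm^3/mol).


Moles adsorbed n = V_ads / 22414 = 496.6 / 22414 = 2.215580e-02 mol
Liquid volume V_liq = n * M / rho_liq = 2.215580e-02 * 48.3 / 0.75 = 1.42683 cm^3
Specific pore volume V_pore = V_liq / m_sample = 1.42683 / 2.26
V_pore = 0.6313 cm^3/g

0.6313


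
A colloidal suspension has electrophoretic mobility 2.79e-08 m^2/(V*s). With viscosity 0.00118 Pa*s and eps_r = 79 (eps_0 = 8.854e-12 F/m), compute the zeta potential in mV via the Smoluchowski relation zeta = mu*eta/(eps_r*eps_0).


Smoluchowski equation: zeta = mu * eta / (eps_r * eps_0)
zeta = 2.79e-08 * 0.00118 / (79 * 8.854e-12)
zeta = 0.047067 V = 47.07 mV

47.07


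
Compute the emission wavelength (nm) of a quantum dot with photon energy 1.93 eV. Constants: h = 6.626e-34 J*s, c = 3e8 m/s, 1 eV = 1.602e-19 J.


Convert energy: E = 1.93 eV = 1.93 * 1.602e-19 = 3.09186e-19 J
lambda = h*c / E = 6.626e-34 * 3e8 / 3.09186e-19
lambda = 6.42914e-07 m = 642.9 nm

642.9


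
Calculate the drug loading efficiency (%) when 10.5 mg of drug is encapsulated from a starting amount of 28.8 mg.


Drug loading efficiency = (drug loaded / drug initial) * 100
DLE = 10.5 / 28.8 * 100
DLE = 0.3646 * 100
DLE = 36.46%

36.46


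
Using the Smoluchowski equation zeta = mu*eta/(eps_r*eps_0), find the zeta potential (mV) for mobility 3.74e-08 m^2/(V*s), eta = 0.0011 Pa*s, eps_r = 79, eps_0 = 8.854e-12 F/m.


Smoluchowski equation: zeta = mu * eta / (eps_r * eps_0)
zeta = 3.74e-08 * 0.0011 / (79 * 8.854e-12)
zeta = 0.058816 V = 58.82 mV

58.82


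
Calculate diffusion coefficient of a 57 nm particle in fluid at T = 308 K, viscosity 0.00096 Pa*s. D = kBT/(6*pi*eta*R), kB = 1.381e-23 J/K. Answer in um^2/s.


Radius R = 57/2 = 28.5 nm = 2.85e-08 m
D = kB*T / (6*pi*eta*R)
D = 1.381e-23 * 308 / (6 * pi * 0.00096 * 2.85e-08)
D = 8.24759e-12 m^2/s = 8.248 um^2/s

8.248


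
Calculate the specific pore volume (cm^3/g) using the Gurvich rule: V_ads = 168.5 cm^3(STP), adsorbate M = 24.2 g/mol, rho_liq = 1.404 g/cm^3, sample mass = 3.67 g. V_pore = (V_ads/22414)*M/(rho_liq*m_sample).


Moles adsorbed n = V_ads / 22414 = 168.5 / 22414 = 7.517623e-03 mol
Liquid volume V_liq = n * M / rho_liq = 7.517623e-03 * 24.2 / 1.404 = 0.12958 cm^3
Specific pore volume V_pore = V_liq / m_sample = 0.12958 / 3.67
V_pore = 0.0353 cm^3/g

0.0353


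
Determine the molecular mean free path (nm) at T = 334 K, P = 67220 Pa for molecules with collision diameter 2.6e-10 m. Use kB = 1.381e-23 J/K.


Mean free path: lambda = kB*T / (sqrt(2) * pi * d^2 * P)
lambda = 1.381e-23 * 334 / (sqrt(2) * pi * (2.6e-10)^2 * 67220)
lambda = 2.2847e-07 m
lambda = 228.47 nm

228.47


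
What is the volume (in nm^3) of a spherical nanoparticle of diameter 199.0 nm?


Radius r = 199.0/2 = 99.5 nm
Volume V = (4/3) * pi * r^3
V = (4/3) * pi * (99.5)^3
V = 4126271.99 nm^3

4126271.99


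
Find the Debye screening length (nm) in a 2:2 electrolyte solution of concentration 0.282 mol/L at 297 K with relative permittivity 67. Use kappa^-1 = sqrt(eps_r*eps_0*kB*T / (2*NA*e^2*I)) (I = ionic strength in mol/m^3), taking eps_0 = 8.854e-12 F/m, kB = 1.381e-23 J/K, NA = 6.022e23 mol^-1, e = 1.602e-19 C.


Ionic strength I = 0.282 * 2^2 * 1000 = 1128 mol/m^3
kappa^-1 = sqrt(67 * 8.854e-12 * 1.381e-23 * 297 / (2 * 6.022e23 * (1.602e-19)^2 * 1128))
kappa^-1 = 0.264 nm

0.264


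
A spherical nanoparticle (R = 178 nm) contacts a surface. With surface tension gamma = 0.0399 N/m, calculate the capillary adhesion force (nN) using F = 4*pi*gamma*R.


Convert radius: R = 178 nm = 1.78e-07 m
F = 4 * pi * gamma * R
F = 4 * pi * 0.0399 * 1.78e-07
F = 8.92489e-08 N = 89.2489 nN

89.2489


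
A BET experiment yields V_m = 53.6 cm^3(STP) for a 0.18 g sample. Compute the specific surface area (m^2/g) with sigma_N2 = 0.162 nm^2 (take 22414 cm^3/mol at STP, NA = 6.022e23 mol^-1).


Number of moles in monolayer = V_m / 22414 = 53.6 / 22414 = 0.00239136
Number of molecules = moles * NA = 0.00239136 * 6.022e23
SA = molecules * sigma / mass
SA = (53.6 / 22414) * 6.022e23 * 0.162e-18 / 0.18
SA = 1296.1 m^2/g

1296.1


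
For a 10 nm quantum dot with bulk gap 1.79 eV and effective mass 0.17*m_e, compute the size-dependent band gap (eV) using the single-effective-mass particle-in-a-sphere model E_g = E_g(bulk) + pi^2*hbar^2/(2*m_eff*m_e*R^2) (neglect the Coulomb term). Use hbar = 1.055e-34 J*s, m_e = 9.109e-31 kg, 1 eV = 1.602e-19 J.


Radius R = 10/2 nm = 5e-09 m
Confinement energy dE = pi^2 * hbar^2 / (2 * m_eff * m_e * R^2)
dE = pi^2 * (1.055e-34)^2 / (2 * 0.17 * 9.109e-31 * (5e-09)^2) J, divided by 1.602e-19 J/eV
dE = 0.0886 eV
Total band gap = E_g(bulk) + dE = 1.79 + 0.0886 = 1.8786 eV

1.8786


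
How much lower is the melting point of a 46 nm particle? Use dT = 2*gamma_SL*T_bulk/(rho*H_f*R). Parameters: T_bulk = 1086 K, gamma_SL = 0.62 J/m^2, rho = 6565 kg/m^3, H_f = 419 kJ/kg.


Radius R = 46/2 = 23 nm = 2.3e-08 m
Convert H_f = 419 kJ/kg = 419000 J/kg
dT = 2 * gamma_SL * T_bulk / (rho * H_f * R)
dT = 2 * 0.62 * 1086 / (6565 * 419000 * 2.3e-08)
dT = 21.3 K

21.3


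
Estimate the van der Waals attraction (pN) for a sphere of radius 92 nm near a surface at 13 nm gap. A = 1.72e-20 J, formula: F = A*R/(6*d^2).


Convert to SI: R = 92 nm = 9.2e-08 m, d = 13 nm = 1.3e-08 m
F = A * R / (6 * d^2)
F = 1.72e-20 * 9.2e-08 / (6 * (1.3e-08)^2)
F = 1.56055e-12 N = 1.561 pN

1.561


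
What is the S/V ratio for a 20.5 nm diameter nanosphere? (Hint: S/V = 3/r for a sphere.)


Radius r = 20.5/2 = 10.25 nm
S/V = 3 / r = 3 / 10.25
S/V = 0.2927 nm^-1

0.2927


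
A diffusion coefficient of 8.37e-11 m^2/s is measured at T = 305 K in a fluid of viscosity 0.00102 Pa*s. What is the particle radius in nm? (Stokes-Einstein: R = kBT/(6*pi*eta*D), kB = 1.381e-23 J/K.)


Stokes-Einstein: R = kB*T / (6*pi*eta*D)
R = 1.381e-23 * 305 / (6 * pi * 0.00102 * 8.37e-11)
R = 2.61738e-09 m = 2.62 nm

2.62


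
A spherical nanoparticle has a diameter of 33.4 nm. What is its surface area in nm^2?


Radius r = 33.4/2 = 16.7 nm
Surface area SA = 4 * pi * r^2
SA = 4 * pi * (16.7)^2
SA = 3504.64 nm^2

3504.64


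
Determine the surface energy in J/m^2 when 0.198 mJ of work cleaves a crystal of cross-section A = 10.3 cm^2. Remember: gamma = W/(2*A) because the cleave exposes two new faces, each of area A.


Convert: A = 10.3 cm^2 = 0.00103 m^2, W = 0.198 mJ = 0.000198 J
Cleaving exposes two faces of area A, so total new surface = 2*A and gamma = W / (2*A)
gamma = 0.000198 / (2 * 0.00103)
gamma = 0.096 J/m^2

0.096


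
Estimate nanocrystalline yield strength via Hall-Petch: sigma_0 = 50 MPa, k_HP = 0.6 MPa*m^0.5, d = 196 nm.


d = 196 nm = 1.96e-07 m
sqrt(d) = 0.0004427189
Hall-Petch contribution = k / sqrt(d) = 0.6 / 0.0004427189 = 1355.3 MPa
sigma = sigma_0 + k/sqrt(d) = 50 + 1355.3 = 1405.3 MPa

1405.3


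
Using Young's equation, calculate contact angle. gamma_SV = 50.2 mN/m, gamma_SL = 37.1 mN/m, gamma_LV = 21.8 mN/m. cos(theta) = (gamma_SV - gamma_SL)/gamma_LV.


cos(theta) = (gamma_SV - gamma_SL) / gamma_LV
cos(theta) = (50.2 - 37.1) / 21.8
cos(theta) = 0.600917
theta = arccos(0.600917) = 53.06 degrees

53.06


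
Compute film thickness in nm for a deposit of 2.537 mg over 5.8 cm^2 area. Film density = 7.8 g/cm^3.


Convert: m = 2.537 mg = 2.5370e-06 kg, A = 5.8 cm^2 = 5.8000e-04 m^2, rho = 7.8 g/cm^3 = 7800 kg/m^3
t = m / (A * rho)
t = 2.5370e-06 / (5.8000e-04 * 7800)
t = 5.6079e-07 m = 560.8 nm

560.8


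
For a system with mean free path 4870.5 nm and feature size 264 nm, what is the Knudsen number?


Knudsen number Kn = lambda / L
Kn = 4870.5 / 264
Kn = 18.4489

18.4489


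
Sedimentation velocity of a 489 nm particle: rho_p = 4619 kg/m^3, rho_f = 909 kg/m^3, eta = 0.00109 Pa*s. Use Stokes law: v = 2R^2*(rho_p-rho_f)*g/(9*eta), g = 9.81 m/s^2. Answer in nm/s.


Radius R = 489/2 nm = 2.445e-07 m
Density difference = 4619 - 909 = 3710 kg/m^3
v = 2 * R^2 * (rho_p - rho_f) * g / (9 * eta)
v = 2 * (2.445e-07)^2 * 3710 * 9.81 / (9 * 0.00109)
v = 4.43569e-07 m/s = 443.5695 nm/s

443.5695


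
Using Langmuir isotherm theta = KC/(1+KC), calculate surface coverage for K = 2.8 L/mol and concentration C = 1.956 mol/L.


Langmuir isotherm: theta = K*C / (1 + K*C)
K*C = 2.8 * 1.956 = 5.4768
theta = 5.4768 / (1 + 5.4768) = 5.4768 / 6.4768
theta = 0.8456

0.8456


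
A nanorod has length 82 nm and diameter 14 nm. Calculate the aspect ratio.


Aspect ratio AR = length / diameter
AR = 82 / 14
AR = 5.86

5.86


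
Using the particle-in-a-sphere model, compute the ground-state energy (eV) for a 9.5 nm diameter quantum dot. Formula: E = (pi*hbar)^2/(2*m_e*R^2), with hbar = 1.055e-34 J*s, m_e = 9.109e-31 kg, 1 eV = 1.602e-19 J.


Radius R = 9.5/2 = 4.75 nm = 4.75e-09 m
E = (pi * 1.055e-34)^2 / (2 * 9.109e-31 * (4.75e-09)^2)
E(J) = 2.67249e-21
E = E(J) / 1.602e-19 = 0.0167 eV

0.0167


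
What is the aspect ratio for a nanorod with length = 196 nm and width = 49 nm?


Aspect ratio AR = length / diameter
AR = 196 / 49
AR = 4.0

4.0


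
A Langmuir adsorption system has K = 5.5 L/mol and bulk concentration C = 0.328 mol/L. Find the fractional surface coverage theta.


Langmuir isotherm: theta = K*C / (1 + K*C)
K*C = 5.5 * 0.328 = 1.804
theta = 1.804 / (1 + 1.804) = 1.804 / 2.804
theta = 0.6434

0.6434


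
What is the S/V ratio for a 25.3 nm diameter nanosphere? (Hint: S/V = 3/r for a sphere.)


Radius r = 25.3/2 = 12.65 nm
S/V = 3 / r = 3 / 12.65
S/V = 0.2372 nm^-1

0.2372
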